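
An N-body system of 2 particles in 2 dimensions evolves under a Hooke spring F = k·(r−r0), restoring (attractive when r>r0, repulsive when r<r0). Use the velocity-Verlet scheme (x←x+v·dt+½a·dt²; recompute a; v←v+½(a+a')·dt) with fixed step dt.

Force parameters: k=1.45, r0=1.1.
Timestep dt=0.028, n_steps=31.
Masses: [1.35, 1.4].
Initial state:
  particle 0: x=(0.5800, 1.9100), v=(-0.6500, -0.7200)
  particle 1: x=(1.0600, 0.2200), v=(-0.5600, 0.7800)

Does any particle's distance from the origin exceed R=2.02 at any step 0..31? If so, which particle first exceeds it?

no

step 0: x0=(0.5800, 1.9100) x1=(1.0600, 0.2200)
step 1: x0=(0.5619, 1.8896) x1=(1.0442, 0.2421)
step 2: x0=(0.5439, 1.8686) x1=(1.0284, 0.2647)
step 3: x0=(0.5261, 1.8473) x1=(1.0123, 0.2877)
step 4: x0=(0.5084, 1.8254) x1=(0.9962, 0.3111)
step 5: x0=(0.4908, 1.8032) x1=(0.9799, 0.3350)
step 6: x0=(0.4733, 1.7807) x1=(0.9635, 0.3591)
step 7: x0=(0.4560, 1.7578) x1=(0.9470, 0.3836)
step 8: x0=(0.4387, 1.7346) x1=(0.9304, 0.4083)
step 9: x0=(0.4216, 1.7112) x1=(0.9137, 0.4333)
step 10: x0=(0.4045, 1.6875) x1=(0.8969, 0.4585)
step 11: x0=(0.3875, 1.6637) x1=(0.8801, 0.4839)
step 12: x0=(0.3705, 1.6398) x1=(0.8632, 0.5094)
step 13: x0=(0.3536, 1.6157) x1=(0.8463, 0.5350)
step 14: x0=(0.3368, 1.5916) x1=(0.8293, 0.5606)
step 15: x0=(0.3199, 1.5675) x1=(0.8123, 0.5863)
step 16: x0=(0.3031, 1.5433) x1=(0.7954, 0.6120)
step 17: x0=(0.2862, 1.5192) x1=(0.7784, 0.6376)
step 18: x0=(0.2693, 1.4952) x1=(0.7615, 0.6632)
step 19: x0=(0.2523, 1.4712) x1=(0.7446, 0.6887)
step 20: x0=(0.2353, 1.4474) x1=(0.7278, 0.7141)
step 21: x0=(0.2181, 1.4237) x1=(0.7111, 0.7393)
step 22: x0=(0.2009, 1.4002) x1=(0.6945, 0.7644)
step 23: x0=(0.1834, 1.3769) x1=(0.6781, 0.7893)
step 24: x0=(0.1658, 1.3538) x1=(0.6619, 0.8139)
step 25: x0=(0.1480, 1.3309) x1=(0.6458, 0.8384)
step 26: x0=(0.1300, 1.3083) x1=(0.6300, 0.8626)
step 27: x0=(0.1116, 1.2859) x1=(0.6144, 0.8866)
step 28: x0=(0.0930, 1.2638) x1=(0.5992, 0.9103)
step 29: x0=(0.0740, 1.2419) x1=(0.5842, 0.9339)
step 30: x0=(0.0547, 1.2202) x1=(0.5696, 0.9572)
step 31: x0=(0.0350, 1.1987) x1=(0.5554, 0.9803)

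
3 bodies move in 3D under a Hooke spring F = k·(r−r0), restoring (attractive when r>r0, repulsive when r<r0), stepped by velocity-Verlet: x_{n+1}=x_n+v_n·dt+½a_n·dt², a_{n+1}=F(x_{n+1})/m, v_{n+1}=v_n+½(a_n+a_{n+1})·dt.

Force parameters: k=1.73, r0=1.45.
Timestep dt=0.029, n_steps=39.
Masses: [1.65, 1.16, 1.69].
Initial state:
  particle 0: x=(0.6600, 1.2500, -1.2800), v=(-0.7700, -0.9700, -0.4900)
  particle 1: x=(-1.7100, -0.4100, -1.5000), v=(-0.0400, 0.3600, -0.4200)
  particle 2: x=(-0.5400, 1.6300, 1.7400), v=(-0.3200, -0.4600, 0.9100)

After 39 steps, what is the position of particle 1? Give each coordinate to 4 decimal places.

(-0.8319, 1.1377, -0.2598)

step 0: x0=(0.6600, 1.2500, -1.2800) x1=(-1.7100, -0.4100, -1.5000) x2=(-0.5400, 1.6300, 1.7400)
step 1: x0=(0.6369, 1.2216, -1.2935) x1=(-1.7099, -0.3982, -1.5108) x2=(-0.5493, 1.6160, 1.7648)
step 2: x0=(0.6121, 1.1927, -1.3056) x1=(-1.7075, -0.3838, -1.5189) x2=(-0.5587, 1.6007, 1.7863)
step 3: x0=(0.5858, 1.1633, -1.3163) x1=(-1.7028, -0.3669, -1.5241) x2=(-0.5681, 1.5841, 1.8044)
step 4: x0=(0.5579, 1.1335, -1.3254) x1=(-1.6957, -0.3475, -1.5266) x2=(-0.5776, 1.5663, 1.8193)
step 5: x0=(0.5285, 1.1033, -1.3331) x1=(-1.6865, -0.3257, -1.5263) x2=(-0.5872, 1.5472, 1.8307)
step 6: x0=(0.4977, 1.0727, -1.3393) x1=(-1.6751, -0.3015, -1.5232) x2=(-0.5968, 1.5268, 1.8387)
step 7: x0=(0.4656, 1.0419, -1.3439) x1=(-1.6617, -0.2752, -1.5173) x2=(-0.6065, 1.5052, 1.8434)
step 8: x0=(0.4320, 1.0108, -1.3470) x1=(-1.6463, -0.2468, -1.5087) x2=(-0.6162, 1.4824, 1.8446)
step 9: x0=(0.3972, 0.9795, -1.3485) x1=(-1.6290, -0.2163, -1.4973) x2=(-0.6259, 1.4584, 1.8424)
step 10: x0=(0.3612, 0.9480, -1.3485) x1=(-1.6100, -0.1840, -1.4832) x2=(-0.6357, 1.4333, 1.8369)
step 11: x0=(0.3241, 0.9164, -1.3469) x1=(-1.5893, -0.1499, -1.4665) x2=(-0.6456, 1.4071, 1.8280)
step 12: x0=(0.2859, 0.8847, -1.3437) x1=(-1.5671, -0.1141, -1.4472) x2=(-0.6554, 1.3799, 1.8159)
step 13: x0=(0.2468, 0.8530, -1.3391) x1=(-1.5435, -0.0768, -1.4254) x2=(-0.6653, 1.3516, 1.8005)
step 14: x0=(0.2067, 0.8214, -1.3328) x1=(-1.5185, -0.0381, -1.4011) x2=(-0.6751, 1.3223, 1.7819)
step 15: x0=(0.1658, 0.7897, -1.3251) x1=(-1.4924, 0.0018, -1.3744) x2=(-0.6850, 1.2921, 1.7602)
step 16: x0=(0.1242, 0.7582, -1.3159) x1=(-1.4653, 0.0430, -1.3454) x2=(-0.6949, 1.2610, 1.7354)
step 17: x0=(0.0820, 0.7268, -1.3052) x1=(-1.4373, 0.0851, -1.3142) x2=(-0.7048, 1.2291, 1.7077)
step 18: x0=(0.0392, 0.6956, -1.2930) x1=(-1.4085, 0.1282, -1.2808) x2=(-0.7147, 1.1964, 1.6771)
step 19: x0=(-0.0040, 0.6646, -1.2795) x1=(-1.3791, 0.1720, -1.2454) x2=(-0.7245, 1.1629, 1.6438)
step 20: x0=(-0.0475, 0.6338, -1.2646) x1=(-1.3493, 0.2166, -1.2081) x2=(-0.7343, 1.1288, 1.6078)
step 21: x0=(-0.0913, 0.6033, -1.2484) x1=(-1.3192, 0.2616, -1.1690) x2=(-0.7441, 1.0940, 1.5692)
step 22: x0=(-0.1352, 0.5730, -1.2310) x1=(-1.2889, 0.3072, -1.1280) x2=(-0.7539, 1.0587, 1.5283)
step 23: x0=(-0.1792, 0.5430, -1.2124) x1=(-1.2586, 0.3531, -1.0855) x2=(-0.7636, 1.0228, 1.4851)
step 24: x0=(-0.2232, 0.5132, -1.1927) x1=(-1.2285, 0.3994, -1.0414) x2=(-0.7733, 0.9865, 1.4397)
step 25: x0=(-0.2669, 0.4837, -1.1719) x1=(-1.1986, 0.4459, -0.9958) x2=(-0.7829, 0.9498, 1.3923)
step 26: x0=(-0.3105, 0.4544, -1.1502) x1=(-1.1691, 0.4926, -0.9489) x2=(-0.7925, 0.9127, 1.3431)
step 27: x0=(-0.3538, 0.4252, -1.1276) x1=(-1.1402, 0.5396, -0.9008) x2=(-0.8020, 0.8752, 1.2921)
step 28: x0=(-0.3967, 0.3961, -1.1043) x1=(-1.1118, 0.5868, -0.8514) x2=(-0.8115, 0.8376, 1.2397)
step 29: x0=(-0.4392, 0.3671, -1.0804) x1=(-1.0841, 0.6344, -0.8009) x2=(-0.8209, 0.7997, 1.1858)
step 30: x0=(-0.4813, 0.3379, -1.0559) x1=(-1.0570, 0.6823, -0.7494) x2=(-0.8302, 0.7616, 1.1307)
step 31: x0=(-0.5230, 0.3086, -1.0310) x1=(-1.0306, 0.7306, -0.6970) x2=(-0.8395, 0.7234, 1.0746)
step 32: x0=(-0.5644, 0.2791, -1.0058) x1=(-1.0047, 0.7795, -0.6438) x2=(-0.8487, 0.6850, 1.0176)
step 33: x0=(-0.6055, 0.2493, -0.9803) x1=(-0.9794, 0.8289, -0.5899) x2=(-0.8579, 0.6466, 0.9598)
step 34: x0=(-0.6464, 0.2191, -0.9546) x1=(-0.9543, 0.8789, -0.5354) x2=(-0.8670, 0.6081, 0.9016)
step 35: x0=(-0.6872, 0.1886, -0.9289) x1=(-0.9296, 0.9295, -0.4805) x2=(-0.8761, 0.5695, 0.8429)
step 36: x0=(-0.7278, 0.1578, -0.9030) x1=(-0.9051, 0.9807, -0.4254) x2=(-0.8851, 0.5308, 0.7839)
step 37: x0=(-0.7684, 0.1267, -0.8771) x1=(-0.8806, 1.0325, -0.3702) x2=(-0.8941, 0.4920, 0.7249)
step 38: x0=(-0.8090, 0.0953, -0.8512) x1=(-0.8563, 1.0848, -0.3149) x2=(-0.9031, 0.4531, 0.6659)
step 39: x0=(-0.8496, 0.0636, -0.8253) x1=(-0.8319, 1.1377, -0.2598) x2=(-0.9121, 0.4140, 0.6069)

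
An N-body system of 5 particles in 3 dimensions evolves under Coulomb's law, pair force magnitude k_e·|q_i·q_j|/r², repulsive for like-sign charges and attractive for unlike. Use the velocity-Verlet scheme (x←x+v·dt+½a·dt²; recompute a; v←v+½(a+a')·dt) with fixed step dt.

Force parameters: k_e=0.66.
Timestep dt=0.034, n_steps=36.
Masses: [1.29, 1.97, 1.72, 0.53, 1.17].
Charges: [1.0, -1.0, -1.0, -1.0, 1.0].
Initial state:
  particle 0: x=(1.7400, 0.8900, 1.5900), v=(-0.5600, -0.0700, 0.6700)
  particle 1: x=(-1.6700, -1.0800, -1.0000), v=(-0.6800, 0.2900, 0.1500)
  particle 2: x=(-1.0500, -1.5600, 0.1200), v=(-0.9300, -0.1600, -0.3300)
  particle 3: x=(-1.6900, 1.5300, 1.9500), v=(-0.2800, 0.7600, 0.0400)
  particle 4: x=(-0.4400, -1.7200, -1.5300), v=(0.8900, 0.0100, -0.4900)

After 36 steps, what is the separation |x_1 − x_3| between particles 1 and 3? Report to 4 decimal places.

step 0: x0=(1.7400, 0.8900, 1.5900) x1=(-1.6700, -1.0800, -1.0000) x2=(-1.0500, -1.5600, 0.1200) x3=(-1.6900, 1.5300, 1.9500) x4=(-0.4400, -1.7200, -1.5300)
step 1: x0=(1.7209, 0.8876, 1.6128) x1=(-1.6931, -1.0701, -0.9950) x2=(-1.0815, -1.5655, 0.1088) x3=(-1.6995, 1.5559, 1.9514) x4=(-0.4099, -1.7196, -1.5465)
step 2: x0=(1.7018, 0.8852, 1.6356) x1=(-1.7161, -1.0603, -0.9903) x2=(-1.1129, -1.5711, 0.0977) x3=(-1.7088, 1.5819, 1.9529) x4=(-0.3801, -1.7190, -1.5627)
step 3: x0=(1.6825, 0.8828, 1.6583) x1=(-1.7391, -1.0504, -0.9858) x2=(-1.1440, -1.5768, 0.0866) x3=(-1.7181, 1.6079, 1.9544) x4=(-0.3507, -1.7184, -1.5787)
step 4: x0=(1.6632, 0.8804, 1.6811) x1=(-1.7621, -1.0406, -0.9815) x2=(-1.1750, -1.5827, 0.0756) x3=(-1.7272, 1.6341, 1.9560) x4=(-0.3215, -1.7176, -1.5944)
step 5: x0=(1.6438, 0.8780, 1.7038) x1=(-1.7850, -1.0306, -0.9775) x2=(-1.2058, -1.5886, 0.0647) x3=(-1.7362, 1.6603, 1.9577) x4=(-0.2927, -1.7167, -1.6099)
step 6: x0=(1.6243, 0.8756, 1.7266) x1=(-1.8079, -1.0207, -0.9737) x2=(-1.2363, -1.5947, 0.0539) x3=(-1.7451, 1.6866, 1.9594) x4=(-0.2641, -1.7157, -1.6251)
step 7: x0=(1.6048, 0.8732, 1.7493) x1=(-1.8308, -1.0107, -0.9701) x2=(-1.2667, -1.6009, 0.0432) x3=(-1.7538, 1.7131, 1.9612) x4=(-0.2358, -1.7147, -1.6401)
step 8: x0=(1.5851, 0.8707, 1.7721) x1=(-1.8537, -1.0007, -0.9667) x2=(-1.2969, -1.6073, 0.0326) x3=(-1.7625, 1.7395, 1.9631) x4=(-0.2078, -1.7135, -1.6549)
step 9: x0=(1.5654, 0.8683, 1.7948) x1=(-1.8766, -0.9906, -0.9636) x2=(-1.3269, -1.6138, 0.0221) x3=(-1.7710, 1.7661, 1.9651) x4=(-0.1800, -1.7123, -1.6696)
step 10: x0=(1.5456, 0.8659, 1.8175) x1=(-1.8995, -0.9804, -0.9607) x2=(-1.3567, -1.6204, 0.0117) x3=(-1.7794, 1.7927, 1.9671) x4=(-0.1525, -1.7110, -1.6840)
step 11: x0=(1.5258, 0.8634, 1.8403) x1=(-1.9224, -0.9702, -0.9580) x2=(-1.3863, -1.6272, 0.0015) x3=(-1.7877, 1.8195, 1.9692) x4=(-0.1252, -1.7097, -1.6983)
step 12: x0=(1.5058, 0.8610, 1.8630) x1=(-1.9453, -0.9598, -0.9555) x2=(-1.4158, -1.6341, -0.0087) x3=(-1.7959, 1.8462, 1.9713) x4=(-0.0982, -1.7083, -1.7124)
step 13: x0=(1.4858, 0.8586, 1.8857) x1=(-1.9682, -0.9494, -0.9533) x2=(-1.4450, -1.6412, -0.0187) x3=(-1.8039, 1.8731, 1.9736) x4=(-0.0713, -1.7068, -1.7263)
step 14: x0=(1.4657, 0.8561, 1.9084) x1=(-1.9911, -0.9389, -0.9512) x2=(-1.4740, -1.6485, -0.0286) x3=(-1.8118, 1.9000, 1.9759) x4=(-0.0447, -1.7053, -1.7401)
step 15: x0=(1.4455, 0.8537, 1.9311) x1=(-2.0141, -0.9283, -0.9494) x2=(-1.5029, -1.6559, -0.0384) x3=(-1.8196, 1.9270, 1.9782) x4=(-0.0184, -1.7038, -1.7538)
step 16: x0=(1.4252, 0.8513, 1.9538) x1=(-2.0370, -0.9176, -0.9477) x2=(-1.5316, -1.6635, -0.0480) x3=(-1.8272, 1.9541, 1.9807) x4=(0.0078, -1.7022, -1.7673)
step 17: x0=(1.4049, 0.8489, 1.9764) x1=(-2.0600, -0.9068, -0.9463) x2=(-1.5600, -1.6713, -0.0575) x3=(-1.8347, 1.9812, 1.9832) x4=(0.0338, -1.7006, -1.7808)
step 18: x0=(1.3845, 0.8464, 1.9991) x1=(-2.0831, -0.8959, -0.9451) x2=(-1.5884, -1.6792, -0.0669) x3=(-1.8421, 2.0084, 1.9858) x4=(0.0596, -1.6989, -1.7940)
step 19: x0=(1.3640, 0.8440, 2.0218) x1=(-2.1061, -0.8849, -0.9440) x2=(-1.6165, -1.6873, -0.0761) x3=(-1.8493, 2.0356, 1.9884) x4=(0.0852, -1.6972, -1.8072)
step 20: x0=(1.3434, 0.8416, 2.0444) x1=(-2.1292, -0.8738, -0.9432) x2=(-1.6445, -1.6956, -0.0853) x3=(-1.8565, 2.0629, 1.9911) x4=(0.1106, -1.6954, -1.8203)
step 21: x0=(1.3227, 0.8392, 2.0671) x1=(-2.1523, -0.8625, -0.9425) x2=(-1.6722, -1.7041, -0.0943) x3=(-1.8635, 2.0902, 1.9939) x4=(0.1358, -1.6937, -1.8333)
step 22: x0=(1.3020, 0.8368, 2.0897) x1=(-2.1754, -0.8511, -0.9420) x2=(-1.6999, -1.7127, -0.1031) x3=(-1.8703, 2.1176, 1.9967) x4=(0.1608, -1.6919, -1.8462)
step 23: x0=(1.2812, 0.8344, 2.1123) x1=(-2.1985, -0.8396, -0.9417) x2=(-1.7273, -1.7216, -0.1119) x3=(-1.8770, 2.1451, 1.9997) x4=(0.1857, -1.6900, -1.8589)
step 24: x0=(1.2603, 0.8321, 2.1349) x1=(-2.2217, -0.8280, -0.9415) x2=(-1.7546, -1.7306, -0.1205) x3=(-1.8836, 2.1726, 2.0026) x4=(0.2104, -1.6882, -1.8717)
step 25: x0=(1.2393, 0.8297, 2.1575) x1=(-2.2449, -0.8162, -0.9415) x2=(-1.7818, -1.7398, -0.1290) x3=(-1.8901, 2.2001, 2.0057) x4=(0.2350, -1.6863, -1.8843)
step 26: x0=(1.2183, 0.8273, 2.1801) x1=(-2.2681, -0.8043, -0.9417) x2=(-1.8088, -1.7492, -0.1374) x3=(-1.8964, 2.2277, 2.0088) x4=(0.2594, -1.6844, -1.8968)
step 27: x0=(1.1972, 0.8250, 2.2027) x1=(-2.2914, -0.7922, -0.9420) x2=(-1.8356, -1.7588, -0.1456) x3=(-1.9026, 2.2553, 2.0120) x4=(0.2837, -1.6825, -1.9093)
step 28: x0=(1.1760, 0.8226, 2.2253) x1=(-2.3147, -0.7801, -0.9425) x2=(-1.8623, -1.7685, -0.1538) x3=(-1.9087, 2.2830, 2.0153) x4=(0.3078, -1.6806, -1.9217)
step 29: x0=(1.1547, 0.8203, 2.2478) x1=(-2.3380, -0.7678, -0.9431) x2=(-1.8889, -1.7785, -0.1618) x3=(-1.9146, 2.3107, 2.0186) x4=(0.3317, -1.6786, -1.9340)
step 30: x0=(1.1334, 0.8180, 2.2704) x1=(-2.3613, -0.7553, -0.9439) x2=(-1.9153, -1.7886, -0.1698) x3=(-1.9204, 2.3384, 2.0220) x4=(0.3556, -1.6766, -1.9463)
step 31: x0=(1.1120, 0.8157, 2.2929) x1=(-2.3846, -0.7427, -0.9448) x2=(-1.9416, -1.7989, -0.1776) x3=(-1.9261, 2.3662, 2.0255) x4=(0.3792, -1.6746, -1.9585)
step 32: x0=(1.0905, 0.8134, 2.3154) x1=(-2.4080, -0.7300, -0.9458) x2=(-1.9678, -1.8094, -0.1854) x3=(-1.9316, 2.3940, 2.0290) x4=(0.4028, -1.6726, -1.9707)
step 33: x0=(1.0689, 0.8111, 2.3379) x1=(-2.4314, -0.7172, -0.9470) x2=(-1.9938, -1.8201, -0.1930) x3=(-1.9370, 2.4218, 2.0326) x4=(0.4262, -1.6706, -1.9828)
step 34: x0=(1.0472, 0.8088, 2.3604) x1=(-2.4548, -0.7042, -0.9483) x2=(-2.0197, -1.8310, -0.2005) x3=(-1.9423, 2.4497, 2.0363) x4=(0.4495, -1.6686, -1.9948)
step 35: x0=(1.0255, 0.8066, 2.3829) x1=(-2.4782, -0.6911, -0.9497) x2=(-2.0455, -1.8420, -0.2080) x3=(-1.9474, 2.4776, 2.0400) x4=(0.4727, -1.6665, -2.0068)
step 36: x0=(1.0037, 0.8043, 2.4054) x1=(-2.5016, -0.6779, -0.9512) x2=(-2.0712, -1.8533, -0.2154) x3=(-1.9524, 2.5055, 2.0438) x4=(0.4958, -1.6645, -2.0187)

4.4051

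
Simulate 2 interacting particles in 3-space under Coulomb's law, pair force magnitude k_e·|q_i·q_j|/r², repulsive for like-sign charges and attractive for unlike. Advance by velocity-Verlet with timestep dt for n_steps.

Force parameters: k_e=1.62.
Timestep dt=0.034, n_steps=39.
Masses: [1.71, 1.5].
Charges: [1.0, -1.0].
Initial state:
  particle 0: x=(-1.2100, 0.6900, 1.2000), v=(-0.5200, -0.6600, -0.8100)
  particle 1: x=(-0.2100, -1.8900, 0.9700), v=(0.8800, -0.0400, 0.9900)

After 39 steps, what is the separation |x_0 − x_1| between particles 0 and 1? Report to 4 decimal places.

step 0: x0=(-1.2100, 0.6900, 1.2000) x1=(-0.2100, -1.8900, 0.9700)
step 1: x0=(-1.2277, 0.6675, 1.1725) x1=(-0.1801, -1.8913, 1.0037)
step 2: x0=(-1.2453, 0.6449, 1.1449) x1=(-0.1503, -1.8924, 1.0373)
step 3: x0=(-1.2628, 0.6221, 1.1173) x1=(-0.1205, -1.8934, 1.0710)
step 4: x0=(-1.2803, 0.5992, 1.0898) x1=(-0.0908, -1.8942, 1.1047)
step 5: x0=(-1.2977, 0.5762, 1.0622) x1=(-0.0612, -1.8949, 1.1384)
step 6: x0=(-1.3151, 0.5530, 1.0347) x1=(-0.0316, -1.8955, 1.1721)
step 7: x0=(-1.3324, 0.5297, 1.0071) x1=(-0.0022, -1.8959, 1.2057)
step 8: x0=(-1.3496, 0.5063, 0.9796) x1=(0.0272, -1.8961, 1.2394)
step 9: x0=(-1.3667, 0.4828, 0.9520) x1=(0.0566, -1.8962, 1.2731)
step 10: x0=(-1.3838, 0.4591, 0.9245) x1=(0.0858, -1.8962, 1.3067)
step 11: x0=(-1.4008, 0.4354, 0.8970) x1=(0.1150, -1.8961, 1.3403)
step 12: x0=(-1.4178, 0.4115, 0.8696) x1=(0.1440, -1.8958, 1.3739)
step 13: x0=(-1.4346, 0.3875, 0.8421) x1=(0.1730, -1.8954, 1.4074)
step 14: x0=(-1.4514, 0.3634, 0.8147) x1=(0.2019, -1.8948, 1.4409)
step 15: x0=(-1.4681, 0.3392, 0.7873) x1=(0.2307, -1.8942, 1.4744)
step 16: x0=(-1.4847, 0.3149, 0.7600) x1=(0.2594, -1.8934, 1.5079)
step 17: x0=(-1.5013, 0.2905, 0.7326) x1=(0.2881, -1.8925, 1.5413)
step 18: x0=(-1.5178, 0.2660, 0.7053) x1=(0.3166, -1.8915, 1.5747)
step 19: x0=(-1.5342, 0.2414, 0.6781) x1=(0.3451, -1.8905, 1.6080)
step 20: x0=(-1.5505, 0.2167, 0.6509) x1=(0.3734, -1.8893, 1.6413)
step 21: x0=(-1.5667, 0.1919, 0.6237) x1=(0.4017, -1.8880, 1.6745)
step 22: x0=(-1.5829, 0.1671, 0.5966) x1=(0.4299, -1.8866, 1.7077)
step 23: x0=(-1.5990, 0.1422, 0.5695) x1=(0.4580, -1.8851, 1.7409)
step 24: x0=(-1.6150, 0.1172, 0.5424) x1=(0.4861, -1.8836, 1.7740)
step 25: x0=(-1.6309, 0.0921, 0.5154) x1=(0.5140, -1.8819, 1.8071)
step 26: x0=(-1.6468, 0.0670, 0.4884) x1=(0.5419, -1.8802, 1.8401)
step 27: x0=(-1.6626, 0.0418, 0.4615) x1=(0.5696, -1.8785, 1.8730)
step 28: x0=(-1.6784, 0.0165, 0.4346) x1=(0.5973, -1.8766, 1.9059)
step 29: x0=(-1.6940, -0.0088, 0.4078) x1=(0.6250, -1.8747, 1.9388)
step 30: x0=(-1.7096, -0.0341, 0.3810) x1=(0.6525, -1.8727, 1.9716)
step 31: x0=(-1.7251, -0.0596, 0.3543) x1=(0.6800, -1.8707, 2.0043)
step 32: x0=(-1.7406, -0.0850, 0.3276) x1=(0.7074, -1.8686, 2.0370)
step 33: x0=(-1.7560, -0.1105, 0.3009) x1=(0.7347, -1.8665, 2.0697)
step 34: x0=(-1.7713, -0.1361, 0.2743) x1=(0.7619, -1.8643, 2.1023)
step 35: x0=(-1.7866, -0.1617, 0.2477) x1=(0.7891, -1.8620, 2.1348)
step 36: x0=(-1.8018, -0.1873, 0.2212) x1=(0.8162, -1.8597, 2.1673)
step 37: x0=(-1.8170, -0.2130, 0.1947) x1=(0.8433, -1.8574, 2.1998)
step 38: x0=(-1.8321, -0.2387, 0.1683) x1=(0.8702, -1.8551, 2.2322)
step 39: x0=(-1.8471, -0.2645, 0.1419) x1=(0.8972, -1.8526, 2.2645)

3.8156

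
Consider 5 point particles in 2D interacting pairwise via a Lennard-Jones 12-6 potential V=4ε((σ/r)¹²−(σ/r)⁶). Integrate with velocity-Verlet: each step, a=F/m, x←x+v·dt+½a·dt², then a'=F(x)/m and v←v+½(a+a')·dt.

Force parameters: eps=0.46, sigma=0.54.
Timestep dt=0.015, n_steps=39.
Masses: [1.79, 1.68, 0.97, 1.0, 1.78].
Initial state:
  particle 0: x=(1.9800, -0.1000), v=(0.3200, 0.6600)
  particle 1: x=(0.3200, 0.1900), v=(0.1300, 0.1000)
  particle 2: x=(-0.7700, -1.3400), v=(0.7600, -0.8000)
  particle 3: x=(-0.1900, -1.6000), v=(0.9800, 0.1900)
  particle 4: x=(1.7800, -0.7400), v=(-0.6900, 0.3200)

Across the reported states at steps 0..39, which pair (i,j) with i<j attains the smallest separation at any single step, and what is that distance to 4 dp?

pair (2,3), distance 0.5961

step 0: x0=(1.9800, -0.1000) x1=(0.3200, 0.1900) x2=(-0.7700, -1.3400) x3=(-0.1900, -1.6000) x4=(1.7800, -0.7400)
step 1: x0=(1.9848, -0.0902) x1=(0.3220, 0.1915) x2=(-0.7584, -1.3521) x3=(-0.1755, -1.5971) x4=(1.7697, -0.7351)
step 2: x0=(1.9894, -0.0807) x1=(0.3239, 0.1930) x2=(-0.7465, -1.3643) x3=(-0.1612, -1.5940) x4=(1.7595, -0.7299)
step 3: x0=(1.9940, -0.0714) x1=(0.3259, 0.1945) x2=(-0.7343, -1.3766) x3=(-0.1473, -1.5908) x4=(1.7493, -0.7245)
step 4: x0=(1.9985, -0.0623) x1=(0.3278, 0.1960) x2=(-0.7219, -1.3890) x3=(-0.1336, -1.5876) x4=(1.7392, -0.7189)
step 5: x0=(2.0030, -0.0535) x1=(0.3298, 0.1975) x2=(-0.7092, -1.4015) x3=(-0.1202, -1.5842) x4=(1.7293, -0.7130)
step 6: x0=(2.0073, -0.0448) x1=(0.3317, 0.1990) x2=(-0.6963, -1.4141) x3=(-0.1069, -1.5808) x4=(1.7194, -0.7069)
step 7: x0=(2.0115, -0.0364) x1=(0.3337, 0.2005) x2=(-0.6833, -1.4267) x3=(-0.0937, -1.5774) x4=(1.7096, -0.7007)
step 8: x0=(2.0157, -0.0281) x1=(0.3356, 0.2020) x2=(-0.6703, -1.4393) x3=(-0.0806, -1.5740) x4=(1.6999, -0.6942)
step 9: x0=(2.0198, -0.0201) x1=(0.3376, 0.2034) x2=(-0.6573, -1.4519) x3=(-0.0675, -1.5705) x4=(1.6902, -0.6876)
step 10: x0=(2.0238, -0.0122) x1=(0.3396, 0.2049) x2=(-0.6444, -1.4645) x3=(-0.0542, -1.5671) x4=(1.6807, -0.6807)
step 11: x0=(2.0277, -0.0044) x1=(0.3415, 0.2064) x2=(-0.6316, -1.4770) x3=(-0.0408, -1.5637) x4=(1.6712, -0.6738)
step 12: x0=(2.0315, 0.0031) x1=(0.3435, 0.2079) x2=(-0.6191, -1.4895) x3=(-0.0272, -1.5603) x4=(1.6618, -0.6666)
step 13: x0=(2.0352, 0.0106) x1=(0.3455, 0.2094) x2=(-0.6068, -1.5020) x3=(-0.0133, -1.5570) x4=(1.6525, -0.6593)
step 14: x0=(2.0389, 0.0179) x1=(0.3474, 0.2109) x2=(-0.5948, -1.5144) x3=(0.0008, -1.5537) x4=(1.6433, -0.6519)
step 15: x0=(2.0424, 0.0250) x1=(0.3494, 0.2123) x2=(-0.5830, -1.5269) x3=(0.0151, -1.5504) x4=(1.6342, -0.6443)
step 16: x0=(2.0459, 0.0320) x1=(0.3514, 0.2138) x2=(-0.5714, -1.5393) x3=(0.0296, -1.5471) x4=(1.6251, -0.6366)
step 17: x0=(2.0493, 0.0390) x1=(0.3534, 0.2153) x2=(-0.5599, -1.5518) x3=(0.0442, -1.5438) x4=(1.6161, -0.6288)
step 18: x0=(2.0527, 0.0457) x1=(0.3553, 0.2167) x2=(-0.5484, -1.5642) x3=(0.0589, -1.5405) x4=(1.6072, -0.6209)
step 19: x0=(2.0559, 0.0524) x1=(0.3573, 0.2182) x2=(-0.5369, -1.5766) x3=(0.0735, -1.5372) x4=(1.5983, -0.6128)
step 20: x0=(2.0591, 0.0590) x1=(0.3593, 0.2197) x2=(-0.5253, -1.5890) x3=(0.0880, -1.5339) x4=(1.5895, -0.6047)
step 21: x0=(2.0623, 0.0655) x1=(0.3613, 0.2211) x2=(-0.5135, -1.6014) x3=(0.1024, -1.5306) x4=(1.5808, -0.5964)
step 22: x0=(2.0653, 0.0719) x1=(0.3633, 0.2226) x2=(-0.5015, -1.6138) x3=(0.1166, -1.5274) x4=(1.5722, -0.5881)
step 23: x0=(2.0683, 0.0782) x1=(0.3653, 0.2241) x2=(-0.4893, -1.6262) x3=(0.1304, -1.5241) x4=(1.5636, -0.5796)
step 24: x0=(2.0712, 0.0844) x1=(0.3673, 0.2255) x2=(-0.4767, -1.6385) x3=(0.1440, -1.5210) x4=(1.5551, -0.5711)
step 25: x0=(2.0741, 0.0905) x1=(0.3693, 0.2270) x2=(-0.4637, -1.6507) x3=(0.1573, -1.5178) x4=(1.5466, -0.5625)
step 26: x0=(2.0769, 0.0966) x1=(0.3713, 0.2284) x2=(-0.4504, -1.6628) x3=(0.1702, -1.5148) x4=(1.5382, -0.5538)
step 27: x0=(2.0796, 0.1025) x1=(0.3733, 0.2299) x2=(-0.4368, -1.6749) x3=(0.1827, -1.5118) x4=(1.5299, -0.5451)
step 28: x0=(2.0823, 0.1084) x1=(0.3753, 0.2313) x2=(-0.4227, -1.6868) x3=(0.1948, -1.5090) x4=(1.5216, -0.5362)
step 29: x0=(2.0849, 0.1143) x1=(0.3773, 0.2328) x2=(-0.4082, -1.6987) x3=(0.2066, -1.5062) x4=(1.5134, -0.5273)
step 30: x0=(2.0874, 0.1201) x1=(0.3793, 0.2342) x2=(-0.3934, -1.7104) x3=(0.2180, -1.5036) x4=(1.5052, -0.5183)
step 31: x0=(2.0899, 0.1258) x1=(0.3813, 0.2356) x2=(-0.3781, -1.7219) x3=(0.2290, -1.5011) x4=(1.4971, -0.5093)
step 32: x0=(2.0923, 0.1314) x1=(0.3834, 0.2371) x2=(-0.3624, -1.7334) x3=(0.2396, -1.4987) x4=(1.4890, -0.5002)
step 33: x0=(2.0947, 0.1370) x1=(0.3854, 0.2385) x2=(-0.3463, -1.7446) x3=(0.2498, -1.4965) x4=(1.4810, -0.4910)
step 34: x0=(2.0970, 0.1425) x1=(0.3874, 0.2399) x2=(-0.3299, -1.7557) x3=(0.2596, -1.4945) x4=(1.4730, -0.4818)
step 35: x0=(2.0993, 0.1480) x1=(0.3895, 0.2413) x2=(-0.3130, -1.7667) x3=(0.2691, -1.4926) x4=(1.4651, -0.4726)
step 36: x0=(2.1015, 0.1535) x1=(0.3915, 0.2428) x2=(-0.2957, -1.7774) x3=(0.2781, -1.4909) x4=(1.4572, -0.4632)
step 37: x0=(2.1037, 0.1589) x1=(0.3936, 0.2442) x2=(-0.2781, -1.7880) x3=(0.2869, -1.4893) x4=(1.4494, -0.4539)
step 38: x0=(2.1058, 0.1642) x1=(0.3956, 0.2456) x2=(-0.2602, -1.7984) x3=(0.2953, -1.4880) x4=(1.4416, -0.4444)
step 39: x0=(2.1079, 0.1695) x1=(0.3977, 0.2470) x2=(-0.2419, -1.8086) x3=(0.3034, -1.4868) x4=(1.4338, -0.4350)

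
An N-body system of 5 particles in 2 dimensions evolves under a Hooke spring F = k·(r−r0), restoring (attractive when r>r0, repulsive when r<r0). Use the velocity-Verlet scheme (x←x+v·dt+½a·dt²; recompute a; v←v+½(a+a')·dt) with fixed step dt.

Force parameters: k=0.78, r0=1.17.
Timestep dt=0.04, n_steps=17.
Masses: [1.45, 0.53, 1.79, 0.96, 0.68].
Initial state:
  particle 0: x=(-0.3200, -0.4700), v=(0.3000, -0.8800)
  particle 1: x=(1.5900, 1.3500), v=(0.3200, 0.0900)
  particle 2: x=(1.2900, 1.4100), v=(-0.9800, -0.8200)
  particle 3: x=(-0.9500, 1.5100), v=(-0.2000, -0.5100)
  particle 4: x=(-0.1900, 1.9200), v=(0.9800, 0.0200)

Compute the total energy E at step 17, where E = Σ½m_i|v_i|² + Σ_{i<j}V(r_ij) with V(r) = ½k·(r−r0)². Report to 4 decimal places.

step 0: x0=(-0.3200, -0.4700) x1=(1.5900, 1.3500) x2=(1.2900, 1.4100) x3=(-0.9500, 1.5100) x4=(-0.1900, 1.9200)
step 1: x0=(-0.3073, -0.5034) x1=(1.6001, 1.3526) x2=(1.2497, 1.3770) x3=(-0.9564, 1.4889) x4=(-0.1497, 1.9195)
step 2: x0=(-0.2931, -0.5333) x1=(1.6049, 1.3532) x2=(1.2073, 1.3434) x3=(-0.9596, 1.4662) x4=(-0.1073, 1.9163)
step 3: x0=(-0.2775, -0.5596) x1=(1.6043, 1.3520) x2=(1.1630, 1.3093) x3=(-0.9595, 1.4422) x4=(-0.0633, 1.9104)
step 4: x0=(-0.2605, -0.5822) x1=(1.5983, 1.3490) x2=(1.1169, 1.2746) x3=(-0.9561, 1.4168) x4=(-0.0178, 1.9017)
step 5: x0=(-0.2423, -0.6012) x1=(1.5870, 1.3441) x2=(1.0692, 1.2392) x3=(-0.9495, 1.3900) x4=(0.0287, 1.8903)
step 6: x0=(-0.2227, -0.6165) x1=(1.5704, 1.3374) x2=(1.0199, 1.2032) x3=(-0.9397, 1.3618) x4=(0.0760, 1.8761)
step 7: x0=(-0.2019, -0.6283) x1=(1.5488, 1.3289) x2=(0.9693, 1.1666) x3=(-0.9268, 1.3325) x4=(0.1238, 1.8593)
step 8: x0=(-0.1799, -0.6366) x1=(1.5223, 1.3184) x2=(0.9174, 1.1293) x3=(-0.9107, 1.3019) x4=(0.1717, 1.8399)
step 9: x0=(-0.1569, -0.6415) x1=(1.4912, 1.3060) x2=(0.8645, 1.0913) x3=(-0.8917, 1.2702) x4=(0.2195, 1.8180)
step 10: x0=(-0.1328, -0.6429) x1=(1.4559, 1.2917) x2=(0.8106, 1.0526) x3=(-0.8699, 1.2374) x4=(0.2669, 1.7939)
step 11: x0=(-0.1077, -0.6411) x1=(1.4167, 1.2753) x2=(0.7559, 1.0133) x3=(-0.8454, 1.2035) x4=(0.3138, 1.7675)
step 12: x0=(-0.0817, -0.6362) x1=(1.3739, 1.2570) x2=(0.7004, 0.9732) x3=(-0.8183, 1.1688) x4=(0.3598, 1.7393)
step 13: x0=(-0.0549, -0.6284) x1=(1.3281, 1.2366) x2=(0.6444, 0.9325) x3=(-0.7889, 1.1332) x4=(0.4048, 1.7092)
step 14: x0=(-0.0274, -0.6176) x1=(1.2795, 1.2143) x2=(0.5877, 0.8911) x3=(-0.7574, 1.0967) x4=(0.4488, 1.6776)
step 15: x0=(0.0007, -0.6042) x1=(1.2288, 1.1898) x2=(0.5307, 0.8491) x3=(-0.7239, 1.0596) x4=(0.4915, 1.6446)
step 16: x0=(0.0295, -0.5884) x1=(1.1763, 1.1634) x2=(0.4732, 0.8064) x3=(-0.6888, 1.0219) x4=(0.5330, 1.6104)
step 17: x0=(0.0588, -0.5702) x1=(1.1226, 1.1348) x2=(0.4154, 0.7631) x3=(-0.6522, 0.9836) x4=(0.5732, 1.5752)
step 0 velocities: v0=(0.3000, -0.8800) v1=(0.3200, 0.0900) v2=(-0.9800, -0.8200) v3=(-0.2000, -0.5100) v4=(0.9800, 0.0200)
step 0: KE=2.5880, PE=4.1755, E=6.7635
step 17 velocities: v0=(0.7374, 0.4796) v1=(-1.3547, -0.7390) v2=(-1.4481, -1.0873) v3=(0.9303, -0.9624) v4=(0.9893, -0.8908)
step 17: KE=5.5895, PE=1.1708, E=6.7603

6.7603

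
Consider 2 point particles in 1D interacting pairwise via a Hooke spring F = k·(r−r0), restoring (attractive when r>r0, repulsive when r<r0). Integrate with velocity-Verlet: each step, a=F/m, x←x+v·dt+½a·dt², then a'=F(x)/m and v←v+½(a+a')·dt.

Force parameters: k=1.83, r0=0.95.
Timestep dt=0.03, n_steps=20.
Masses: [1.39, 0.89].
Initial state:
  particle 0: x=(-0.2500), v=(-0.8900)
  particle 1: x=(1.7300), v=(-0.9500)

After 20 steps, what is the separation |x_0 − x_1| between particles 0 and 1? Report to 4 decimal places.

step 0: x0=(-0.2500) x1=(1.7300)
step 1: x0=(-0.2761) x1=(1.7005)
step 2: x0=(-0.3010) x1=(1.6692)
step 3: x0=(-0.3246) x1=(1.6360)
step 4: x0=(-0.3471) x1=(1.6008)
step 5: x0=(-0.3684) x1=(1.5639)
step 6: x0=(-0.3885) x1=(1.5251)
step 7: x0=(-0.4075) x1=(1.4846)
step 8: x0=(-0.4253) x1=(1.4422)
step 9: x0=(-0.4421) x1=(1.3982)
step 10: x0=(-0.4578) x1=(1.3526)
step 11: x0=(-0.4725) x1=(1.3054)
step 12: x0=(-0.4863) x1=(1.2566)
step 13: x0=(-0.4990) x1=(1.2064)
step 14: x0=(-0.5109) x1=(1.1547)
step 15: x0=(-0.5220) x1=(1.1018)
step 16: x0=(-0.5322) x1=(1.0475)
step 17: x0=(-0.5417) x1=(0.9922)
step 18: x0=(-0.5505) x1=(0.9357)
step 19: x0=(-0.5587) x1=(0.8783)
step 20: x0=(-0.5663) x1=(0.8199)

1.3862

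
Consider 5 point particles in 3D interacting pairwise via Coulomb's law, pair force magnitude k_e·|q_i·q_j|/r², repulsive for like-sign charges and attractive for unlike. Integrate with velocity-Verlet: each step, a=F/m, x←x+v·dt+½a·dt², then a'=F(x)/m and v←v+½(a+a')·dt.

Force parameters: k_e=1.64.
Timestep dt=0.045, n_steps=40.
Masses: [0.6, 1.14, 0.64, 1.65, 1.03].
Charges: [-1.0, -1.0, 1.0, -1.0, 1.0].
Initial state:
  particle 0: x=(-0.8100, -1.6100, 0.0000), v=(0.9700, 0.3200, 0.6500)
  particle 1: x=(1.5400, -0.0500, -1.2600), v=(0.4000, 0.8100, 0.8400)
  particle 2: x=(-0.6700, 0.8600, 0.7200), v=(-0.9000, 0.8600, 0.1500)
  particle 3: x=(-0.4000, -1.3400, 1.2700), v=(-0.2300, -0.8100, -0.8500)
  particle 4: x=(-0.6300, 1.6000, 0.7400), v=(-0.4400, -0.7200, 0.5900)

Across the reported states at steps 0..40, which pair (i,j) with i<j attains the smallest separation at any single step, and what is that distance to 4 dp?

step 0: x0=(-0.8100, -1.6100, 0.0000) x1=(1.5400, -0.0500, -1.2600) x2=(-0.6700, 0.8600, 0.7200) x3=(-0.4000, -1.3400, 1.2700) x4=(-0.6300, 1.6000, 0.7400)
step 1: x0=(-0.7670, -1.5954, 0.0281) x1=(1.5580, -0.0133, -1.2222) x2=(-0.7105, 0.8931, 0.7265) x3=(-0.4103, -1.3761, 1.2323) x4=(-0.6495, 1.5701, 0.7665)
step 2: x0=(-0.7253, -1.5804, 0.0537) x1=(1.5760, 0.0238, -1.1843) x2=(-0.7516, 0.9132, 0.7319) x3=(-0.4203, -1.4114, 1.1957) x4=(-0.6683, 1.5464, 0.7933)
step 3: x0=(-0.6851, -1.5649, 0.0760) x1=(1.5940, 0.0614, -1.1464) x2=(-0.7937, 0.9191, 0.7358) x3=(-0.4302, -1.4461, 1.1605) x4=(-0.6858, 1.5296, 0.8206)
step 4: x0=(-0.6464, -1.5488, 0.0947) x1=(1.6119, 0.0995, -1.1085) x2=(-0.8376, 0.9103, 0.7376) x3=(-0.4399, -1.4801, 1.1269) x4=(-0.7016, 1.5201, 0.8489)
step 5: x0=(-0.6091, -1.5321, 0.1091) x1=(1.6298, 0.1381, -1.0706) x2=(-0.8836, 0.8874, 0.7367) x3=(-0.4495, -1.5136, 1.0951) x4=(-0.7155, 1.5174, 0.8783)
step 6: x0=(-0.5733, -1.5144, 0.1187) x1=(1.6478, 0.1771, -1.0326) x2=(-0.9320, 0.8517, 0.7330) x3=(-0.4588, -1.5465, 1.0653) x4=(-0.7273, 1.5208, 0.9091)
step 7: x0=(-0.5388, -1.4954, 0.1227) x1=(1.6656, 0.2166, -0.9945) x2=(-0.9824, 0.8051, 0.7265) x3=(-0.4681, -1.5791, 1.0378) x4=(-0.7371, 1.5292, 0.9411)
step 8: x0=(-0.5055, -1.4747, 0.1210) x1=(1.6835, 0.2565, -0.9565) x2=(-1.0347, 0.7492, 0.7174) x3=(-0.4774, -1.6114, 1.0126) x4=(-0.7451, 1.5415, 0.9743)
step 9: x0=(-0.4731, -1.4519, 0.1131) x1=(1.7013, 0.2969, -0.9184) x2=(-1.0883, 0.6855, 0.7059) x3=(-0.4869, -1.6437, 0.9900) x4=(-0.7515, 1.5568, 1.0084)
step 10: x0=(-0.4414, -1.4265, 0.0992) x1=(1.7191, 0.3378, -0.8802) x2=(-1.1429, 0.6152, 0.6924) x3=(-0.4965, -1.6761, 0.9699) x4=(-0.7564, 1.5743, 1.0433)
step 11: x0=(-0.4101, -1.3981, 0.0795) x1=(1.7368, 0.3791, -0.8421) x2=(-1.1980, 0.5392, 0.6771) x3=(-0.5066, -1.7087, 0.9521) x4=(-0.7601, 1.5935, 1.0788)
step 12: x0=(-0.3792, -1.3664, 0.0545) x1=(1.7546, 0.4209, -0.8038) x2=(-1.2533, 0.4583, 0.6602) x3=(-0.5171, -1.7417, 0.9366) x4=(-0.7628, 1.6139, 1.1148)
step 13: x0=(-0.3484, -1.3312, 0.0248) x1=(1.7723, 0.4631, -0.7656) x2=(-1.3085, 0.3729, 0.6419) x3=(-0.5281, -1.7751, 0.9231) x4=(-0.7645, 1.6352, 1.1511)
step 14: x0=(-0.3179, -1.2925, -0.0088) x1=(1.7899, 0.5057, -0.7272) x2=(-1.3632, 0.2836, 0.6223) x3=(-0.5397, -1.8089, 0.9113) x4=(-0.7654, 1.6571, 1.1876)
step 15: x0=(-0.2877, -1.2504, -0.0456) x1=(1.8076, 0.5488, -0.6888) x2=(-1.4173, 0.1905, 0.6016) x3=(-0.5519, -1.8431, 0.9010) x4=(-0.7656, 1.6795, 1.2243)
step 16: x0=(-0.2580, -1.2049, -0.0850) x1=(1.8252, 0.5923, -0.6504) x2=(-1.4704, 0.0941, 0.5797) x3=(-0.5647, -1.8776, 0.8920) x4=(-0.7651, 1.7021, 1.2610)
step 17: x0=(-0.2290, -1.1564, -0.1265) x1=(1.8428, 0.6362, -0.6119) x2=(-1.5223, -0.0055, 0.5568) x3=(-0.5782, -1.9125, 0.8841) x4=(-0.7640, 1.7249, 1.2978)
step 18: x0=(-0.2008, -1.1050, -0.1696) x1=(1.8605, 0.6805, -0.5733) x2=(-1.5728, -0.1080, 0.5330) x3=(-0.5922, -1.9475, 0.8772) x4=(-0.7623, 1.7478, 1.3345)
step 19: x0=(-0.1737, -1.0510, -0.2138) x1=(1.8782, 0.7252, -0.5347) x2=(-1.6216, -0.2132, 0.5082) x3=(-0.6068, -1.9828, 0.8709) x4=(-0.7601, 1.7706, 1.3712)
step 20: x0=(-0.1478, -0.9948, -0.2588) x1=(1.8959, 0.7704, -0.4960) x2=(-1.6686, -0.3208, 0.4826) x3=(-0.6220, -2.0182, 0.8653) x4=(-0.7574, 1.7935, 1.4078)
step 21: x0=(-0.1234, -0.9366, -0.3043) x1=(1.9136, 0.8159, -0.4572) x2=(-1.7137, -0.4308, 0.4562) x3=(-0.6378, -2.0536, 0.8603) x4=(-0.7542, 1.8162, 1.4442)
step 22: x0=(-0.1004, -0.8768, -0.3502) x1=(1.9314, 0.8619, -0.4182) x2=(-1.7566, -0.5427, 0.4290) x3=(-0.6541, -2.0890, 0.8556) x4=(-0.7506, 1.8388, 1.4805)
step 23: x0=(-0.0791, -0.8156, -0.3962) x1=(1.9492, 0.9082, -0.3792) x2=(-1.7974, -0.6565, 0.4012) x3=(-0.6710, -2.1244, 0.8514) x4=(-0.7465, 1.8612, 1.5166)
step 24: x0=(-0.0593, -0.7533, -0.4424) x1=(1.9671, 0.9550, -0.3401) x2=(-1.8360, -0.7719, 0.3729) x3=(-0.6885, -2.1597, 0.8474) x4=(-0.7421, 1.8834, 1.5524)
step 25: x0=(-0.0411, -0.6903, -0.4885) x1=(1.9851, 1.0021, -0.3008) x2=(-1.8724, -0.8887, 0.3441) x3=(-0.7066, -2.1949, 0.8436) x4=(-0.7372, 1.9055, 1.5881)
step 26: x0=(-0.0245, -0.6266, -0.5347) x1=(2.0032, 1.0496, -0.2613) x2=(-1.9065, -1.0068, 0.3150) x3=(-0.7252, -2.2299, 0.8400) x4=(-0.7320, 1.9273, 1.6235)
step 27: x0=(-0.0093, -0.5625, -0.5808) x1=(2.0213, 1.0975, -0.2217) x2=(-1.9385, -1.1261, 0.2857) x3=(-0.7445, -2.2647, 0.8366) x4=(-0.7264, 1.9489, 1.6587)
step 28: x0=(0.0044, -0.4981, -0.6268) x1=(2.0396, 1.1457, -0.1820) x2=(-1.9682, -1.2465, 0.2563) x3=(-0.7644, -2.2994, 0.8331) x4=(-0.7204, 1.9703, 1.6936)
step 29: x0=(0.0168, -0.4335, -0.6729) x1=(2.0579, 1.1943, -0.1420) x2=(-1.9957, -1.3678, 0.2270) x3=(-0.7850, -2.3338, 0.8297) x4=(-0.7141, 1.9915, 1.7282)
step 30: x0=(0.0280, -0.3688, -0.7189) x1=(2.0764, 1.2432, -0.1019) x2=(-2.0210, -1.4901, 0.1979) x3=(-0.8062, -2.3681, 0.8263) x4=(-0.7075, 2.0124, 1.7625)
step 31: x0=(0.0381, -0.3041, -0.7649) x1=(2.0949, 1.2925, -0.0615) x2=(-2.0441, -1.6132, 0.1691) x3=(-0.8282, -2.4020, 0.8227) x4=(-0.7005, 2.0331, 1.7966)
step 32: x0=(0.0470, -0.2394, -0.8109) x1=(2.1135, 1.3421, -0.0209) x2=(-2.0649, -1.7371, 0.1408) x3=(-0.8509, -2.4358, 0.8190) x4=(-0.6932, 2.0536, 1.8303)
step 33: x0=(0.0550, -0.1748, -0.8570) x1=(2.1322, 1.3920, 0.0199) x2=(-2.0835, -1.8617, 0.1131) x3=(-0.8744, -2.4694, 0.8152) x4=(-0.6855, 2.0739, 1.8638)
step 34: x0=(0.0620, -0.1102, -0.9031) x1=(2.1510, 1.4422, 0.0609) x2=(-2.0998, -1.9870, 0.0860) x3=(-0.8987, -2.5027, 0.8111) x4=(-0.6776, 2.0940, 1.8970)
step 35: x0=(0.0681, -0.0457, -0.9492) x1=(2.1698, 1.4926, 0.1022) x2=(-2.1138, -2.1128, 0.0598) x3=(-0.9238, -2.5359, 0.8067) x4=(-0.6693, 2.1138, 1.9298)
step 36: x0=(0.0735, 0.0187, -0.9954) x1=(2.1887, 1.5434, 0.1438) x2=(-2.1253, -2.2390, 0.0346) x3=(-0.9498, -2.5689, 0.8019) x4=(-0.6607, 2.1334, 1.9623)
step 37: x0=(0.0780, 0.0831, -1.0417) x1=(2.2077, 1.5944, 0.1856) x2=(-2.1345, -2.3656, 0.0105) x3=(-0.9766, -2.6019, 0.7968) x4=(-0.6519, 2.1529, 1.9945)
step 38: x0=(0.0818, 0.1473, -1.0880) x1=(2.2268, 1.6457, 0.2276) x2=(-2.1413, -2.4923, -0.0123) x3=(-1.0044, -2.6347, 0.7912) x4=(-0.6427, 2.1721, 2.0264)
step 39: x0=(0.0850, 0.2115, -1.1344) x1=(2.2458, 1.6972, 0.2700) x2=(-2.1456, -2.6191, -0.0339) x3=(-1.0331, -2.6676, 0.7852) x4=(-0.6332, 2.1912, 2.0580)
step 40: x0=(0.0875, 0.2756, -1.1810) x1=(2.2649, 1.7489, 0.3126) x2=(-2.1474, -2.7458, -0.0540) x3=(-1.0627, -2.7005, 0.7786) x4=(-0.6234, 2.2101, 2.0893)

pair (2,4), distance 0.6258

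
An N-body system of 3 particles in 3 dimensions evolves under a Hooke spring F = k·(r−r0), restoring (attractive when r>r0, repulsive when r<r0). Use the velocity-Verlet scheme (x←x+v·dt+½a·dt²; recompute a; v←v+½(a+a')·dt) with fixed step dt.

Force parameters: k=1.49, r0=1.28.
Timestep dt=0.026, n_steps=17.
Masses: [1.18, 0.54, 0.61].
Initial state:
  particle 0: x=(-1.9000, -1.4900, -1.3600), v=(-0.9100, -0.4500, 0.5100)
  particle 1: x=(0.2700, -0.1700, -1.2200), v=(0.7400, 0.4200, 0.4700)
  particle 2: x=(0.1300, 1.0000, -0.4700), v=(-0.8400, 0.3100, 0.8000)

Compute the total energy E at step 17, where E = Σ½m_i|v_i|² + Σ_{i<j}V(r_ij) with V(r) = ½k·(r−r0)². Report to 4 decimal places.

5.7972

step 0: x0=(-1.9000, -1.4900, -1.3600) x1=(0.2700, -0.1700, -1.2200) x2=(0.1300, 1.0000, -0.4700)
step 1: x0=(-1.9227, -1.5008, -1.3465) x1=(0.2882, -0.1596, -1.2078) x2=(0.1071, 1.0067, -0.4497)
step 2: x0=(-1.9433, -1.5096, -1.3324) x1=(0.3043, -0.1503, -1.1956) x2=(0.0822, 1.0107, -0.4304)
step 3: x0=(-1.9619, -1.5166, -1.3178) x1=(0.3183, -0.1421, -1.1834) x2=(0.0553, 1.0119, -0.4122)
step 4: x0=(-1.9784, -1.5216, -1.3027) x1=(0.3299, -0.1350, -1.1712) x2=(0.0263, 1.0104, -0.3950)
step 5: x0=(-1.9928, -1.5246, -1.2870) x1=(0.3393, -0.1290, -1.1589) x2=(-0.0046, 1.0061, -0.3789)
step 6: x0=(-2.0051, -1.5257, -1.2708) x1=(0.3462, -0.1243, -1.1467) x2=(-0.0376, 0.9991, -0.3638)
step 7: x0=(-2.0153, -1.5248, -1.2541) x1=(0.3508, -0.1207, -1.1344) x2=(-0.0724, 0.9893, -0.3497)
step 8: x0=(-2.0235, -1.5219, -1.2368) x1=(0.3529, -0.1183, -1.1222) x2=(-0.1092, 0.9767, -0.3368)
step 9: x0=(-2.0295, -1.5171, -1.2190) x1=(0.3526, -0.1171, -1.1098) x2=(-0.1478, 0.9615, -0.3248)
step 10: x0=(-2.0335, -1.5104, -1.2007) x1=(0.3498, -0.1171, -1.0975) x2=(-0.1882, 0.9436, -0.3139)
step 11: x0=(-2.0354, -1.5018, -1.1819) x1=(0.3445, -0.1183, -1.0851) x2=(-0.2304, 0.9231, -0.3039)
step 12: x0=(-2.0353, -1.4913, -1.1626) x1=(0.3367, -0.1207, -1.0726) x2=(-0.2742, 0.9001, -0.2950)
step 13: x0=(-2.0333, -1.4791, -1.1429) x1=(0.3264, -0.1242, -1.0601) x2=(-0.3196, 0.8745, -0.2871)
step 14: x0=(-2.0293, -1.4650, -1.1227) x1=(0.3137, -0.1290, -1.0475) x2=(-0.3665, 0.8466, -0.2800)
step 15: x0=(-2.0235, -1.4492, -1.1020) x1=(0.2986, -0.1348, -1.0349) x2=(-0.4150, 0.8164, -0.2739)
step 16: x0=(-2.0159, -1.4318, -1.0809) x1=(0.2811, -0.1418, -1.0222) x2=(-0.4647, 0.7839, -0.2687)
step 17: x0=(-2.0066, -1.4127, -1.0594) x1=(0.2612, -0.1498, -1.0094) x2=(-0.5158, 0.7492, -0.2643)
step 0 velocities: v0=(-0.9100, -0.4500, 0.5100) v1=(0.7400, 0.4200, 0.4700) v2=(-0.8400, 0.3100, 0.8000)
step 0: KE=1.4564, PE=4.3420, E=5.7984
step 17 velocities: v0=(0.3909, 0.7621, 0.8341) v1=(-0.8067, -0.3295, 0.4926) v2=(-1.9873, -1.3712, 0.1530)
step 17: KE=2.8989, PE=2.8983, E=5.7972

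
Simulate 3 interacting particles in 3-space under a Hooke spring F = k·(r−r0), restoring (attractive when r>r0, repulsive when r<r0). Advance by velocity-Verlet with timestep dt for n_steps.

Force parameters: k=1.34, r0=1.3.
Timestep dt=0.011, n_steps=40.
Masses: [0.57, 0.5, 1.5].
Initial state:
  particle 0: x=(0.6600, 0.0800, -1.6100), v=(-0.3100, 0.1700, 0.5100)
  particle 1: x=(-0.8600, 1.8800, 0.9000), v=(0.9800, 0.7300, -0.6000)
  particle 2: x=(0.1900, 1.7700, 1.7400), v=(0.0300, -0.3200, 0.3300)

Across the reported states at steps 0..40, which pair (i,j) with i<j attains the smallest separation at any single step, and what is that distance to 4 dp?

step 0: x0=(0.6600, 0.0800, -1.6100) x1=(-0.8600, 1.8800, 0.9000) x2=(0.1900, 1.7700, 1.7400)
step 1: x0=(0.6564, 0.0822, -1.6039) x1=(-0.8491, 1.8878, 0.8932) x2=(0.1903, 1.7664, 1.7435)
step 2: x0=(0.6525, 0.0850, -1.5966) x1=(-0.8378, 1.8953, 0.8858) x2=(0.1907, 1.7627, 1.7468)
step 3: x0=(0.6482, 0.0885, -1.5884) x1=(-0.8262, 1.9024, 0.8780) x2=(0.1911, 1.7589, 1.7498)
step 4: x0=(0.6435, 0.0925, -1.5790) x1=(-0.8144, 1.9092, 0.8697) x2=(0.1916, 1.7550, 1.7526)
step 5: x0=(0.6386, 0.0972, -1.5687) x1=(-0.8022, 1.9156, 0.8609) x2=(0.1920, 1.7509, 1.7551)
step 6: x0=(0.6333, 0.1026, -1.5573) x1=(-0.7897, 1.9216, 0.8516) x2=(0.1925, 1.7468, 1.7575)
step 7: x0=(0.6276, 0.1085, -1.5448) x1=(-0.7770, 1.9273, 0.8419) x2=(0.1930, 1.7425, 1.7595)
step 8: x0=(0.6217, 0.1151, -1.5313) x1=(-0.7639, 1.9326, 0.8317) x2=(0.1936, 1.7381, 1.7614)
step 9: x0=(0.6154, 0.1223, -1.5169) x1=(-0.7506, 1.9375, 0.8210) x2=(0.1941, 1.7336, 1.7630)
step 10: x0=(0.6088, 0.1301, -1.5014) x1=(-0.7369, 1.9421, 0.8100) x2=(0.1947, 1.7289, 1.7644)
step 11: x0=(0.6019, 0.1385, -1.4849) x1=(-0.7231, 1.9463, 0.7984) x2=(0.1953, 1.7242, 1.7655)
step 12: x0=(0.5947, 0.1474, -1.4674) x1=(-0.7089, 1.9502, 0.7865) x2=(0.1960, 1.7194, 1.7664)
step 13: x0=(0.5872, 0.1570, -1.4490) x1=(-0.6945, 1.9538, 0.7741) x2=(0.1966, 1.7144, 1.7671)
step 14: x0=(0.5795, 0.1672, -1.4296) x1=(-0.6798, 1.9570, 0.7613) x2=(0.1973, 1.7094, 1.7676)
step 15: x0=(0.5714, 0.1779, -1.4093) x1=(-0.6649, 1.9598, 0.7482) x2=(0.1980, 1.7042, 1.7678)
step 16: x0=(0.5631, 0.1892, -1.3881) x1=(-0.6497, 1.9623, 0.7346) x2=(0.1988, 1.6989, 1.7678)
step 17: x0=(0.5546, 0.2010, -1.3659) x1=(-0.6344, 1.9645, 0.7206) x2=(0.1995, 1.6936, 1.7676)
step 18: x0=(0.5457, 0.2135, -1.3429) x1=(-0.6187, 1.9664, 0.7063) x2=(0.2003, 1.6881, 1.7672)
step 19: x0=(0.5366, 0.2264, -1.3190) x1=(-0.6029, 1.9679, 0.6917) x2=(0.2011, 1.6825, 1.7665)
step 20: x0=(0.5273, 0.2399, -1.2942) x1=(-0.5868, 1.9691, 0.6767) x2=(0.2019, 1.6769, 1.7657)
step 21: x0=(0.5178, 0.2539, -1.2685) x1=(-0.5705, 1.9700, 0.6613) x2=(0.2027, 1.6711, 1.7646)
step 22: x0=(0.5080, 0.2684, -1.2421) x1=(-0.5540, 1.9706, 0.6457) x2=(0.2036, 1.6653, 1.7633)
step 23: x0=(0.4981, 0.2834, -1.2148) x1=(-0.5374, 1.9709, 0.6298) x2=(0.2044, 1.6594, 1.7618)
step 24: x0=(0.4879, 0.2988, -1.1868) x1=(-0.5205, 1.9710, 0.6135) x2=(0.2053, 1.6533, 1.7602)
step 25: x0=(0.4775, 0.3148, -1.1580) x1=(-0.5034, 1.9707, 0.5970) x2=(0.2062, 1.6472, 1.7583)
step 26: x0=(0.4670, 0.3312, -1.1284) x1=(-0.4862, 1.9702, 0.5803) x2=(0.2071, 1.6410, 1.7562)
step 27: x0=(0.4562, 0.3481, -1.0982) x1=(-0.4688, 1.9693, 0.5633) x2=(0.2080, 1.6348, 1.7539)
step 28: x0=(0.4453, 0.3654, -1.0672) x1=(-0.4513, 1.9683, 0.5460) x2=(0.2089, 1.6284, 1.7515)
step 29: x0=(0.4343, 0.3831, -1.0355) x1=(-0.4335, 1.9669, 0.5286) x2=(0.2098, 1.6220, 1.7488)
step 30: x0=(0.4230, 0.4013, -1.0032) x1=(-0.4157, 1.9654, 0.5109) x2=(0.2108, 1.6155, 1.7460)
step 31: x0=(0.4117, 0.4198, -0.9703) x1=(-0.3977, 1.9636, 0.4931) x2=(0.2117, 1.6089, 1.7430)
step 32: x0=(0.4002, 0.4387, -0.9367) x1=(-0.3796, 1.9615, 0.4751) x2=(0.2127, 1.6023, 1.7398)
step 33: x0=(0.3886, 0.4580, -0.9026) x1=(-0.3613, 1.9593, 0.4570) x2=(0.2136, 1.5956, 1.7364)
step 34: x0=(0.3769, 0.4776, -0.8679) x1=(-0.3429, 1.9569, 0.4387) x2=(0.2146, 1.5888, 1.7329)
step 35: x0=(0.3651, 0.4975, -0.8326) x1=(-0.3245, 1.9542, 0.4203) x2=(0.2155, 1.5820, 1.7292)
step 36: x0=(0.3532, 0.5178, -0.7968) x1=(-0.3059, 1.9514, 0.4018) x2=(0.2165, 1.5751, 1.7253)
step 37: x0=(0.3412, 0.5384, -0.7606) x1=(-0.2872, 1.9484, 0.3832) x2=(0.2175, 1.5681, 1.7213)
step 38: x0=(0.3291, 0.5592, -0.7238) x1=(-0.2685, 1.9452, 0.3646) x2=(0.2184, 1.5611, 1.7171)
step 39: x0=(0.3170, 0.5803, -0.6866) x1=(-0.2496, 1.9419, 0.3459) x2=(0.2194, 1.5541, 1.7127)
step 40: x0=(0.3048, 0.6017, -0.6490) x1=(-0.2307, 1.9384, 0.3272) x2=(0.2203, 1.5470, 1.7082)

pair (1,2), distance 1.3473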